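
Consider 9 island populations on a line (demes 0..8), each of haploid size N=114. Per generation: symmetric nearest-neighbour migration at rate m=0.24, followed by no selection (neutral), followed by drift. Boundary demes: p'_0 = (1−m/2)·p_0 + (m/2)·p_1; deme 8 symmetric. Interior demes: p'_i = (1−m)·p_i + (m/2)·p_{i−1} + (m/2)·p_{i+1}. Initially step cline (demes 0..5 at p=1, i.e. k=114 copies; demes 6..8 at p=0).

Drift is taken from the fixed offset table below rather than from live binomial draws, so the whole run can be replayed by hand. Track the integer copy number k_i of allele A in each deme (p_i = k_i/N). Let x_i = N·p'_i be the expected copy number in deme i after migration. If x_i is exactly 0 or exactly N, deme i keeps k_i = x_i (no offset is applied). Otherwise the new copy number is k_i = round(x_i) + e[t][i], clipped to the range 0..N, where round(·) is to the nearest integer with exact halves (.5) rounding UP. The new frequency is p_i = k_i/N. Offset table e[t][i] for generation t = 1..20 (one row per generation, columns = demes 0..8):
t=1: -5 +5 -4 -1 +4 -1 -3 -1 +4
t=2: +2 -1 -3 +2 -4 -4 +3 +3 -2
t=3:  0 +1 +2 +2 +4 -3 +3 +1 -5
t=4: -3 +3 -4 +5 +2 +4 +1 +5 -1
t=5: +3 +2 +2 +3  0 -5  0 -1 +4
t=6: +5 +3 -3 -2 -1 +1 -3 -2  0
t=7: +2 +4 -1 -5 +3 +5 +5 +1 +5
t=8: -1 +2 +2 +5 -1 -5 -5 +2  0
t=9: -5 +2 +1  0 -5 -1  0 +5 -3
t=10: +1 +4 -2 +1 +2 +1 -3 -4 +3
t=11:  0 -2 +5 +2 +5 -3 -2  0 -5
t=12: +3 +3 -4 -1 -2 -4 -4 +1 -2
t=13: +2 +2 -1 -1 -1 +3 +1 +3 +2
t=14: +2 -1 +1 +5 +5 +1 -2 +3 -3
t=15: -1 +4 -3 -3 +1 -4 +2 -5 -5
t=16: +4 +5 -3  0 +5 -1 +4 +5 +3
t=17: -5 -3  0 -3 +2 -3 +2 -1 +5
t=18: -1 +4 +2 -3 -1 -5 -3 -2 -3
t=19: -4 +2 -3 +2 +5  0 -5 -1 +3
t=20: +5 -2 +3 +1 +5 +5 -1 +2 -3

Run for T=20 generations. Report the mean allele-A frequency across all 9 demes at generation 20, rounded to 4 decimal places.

0.6745

t=0: k=[114 114 114 114 114 114 0 0 0]
t=1: x=[114.0000 114.0000 114.0000 114.0000 114.0000 100.3200 13.6800 0.0000 0.0000] k=[114 114 114 114 114 99 11 0 0]
t=2: x=[114.0000 114.0000 114.0000 114.0000 112.2000 90.2400 20.2400 1.3200 0.0000] k=[114 114 114 114 108 86 23 4 0]
t=3: x=[114.0000 114.0000 114.0000 113.2800 106.0800 81.0800 28.2800 5.8000 0.4800] k=[114 114 114 114 110 78 31 7 0]
t=4: x=[114.0000 114.0000 114.0000 113.5200 106.6400 76.2000 33.7600 9.0400 0.8400] k=[114 114 114 114 109 80 35 14 0]
t=5: x=[114.0000 114.0000 114.0000 113.4000 106.1200 78.0800 37.8800 14.8400 1.6800] k=[114 114 114 114 106 73 38 14 6]
t=6: x=[114.0000 114.0000 114.0000 113.0400 103.0000 72.7600 39.3200 15.9200 6.9600] k=[114 114 114 111 102 74 36 14 7]
t=7: x=[114.0000 114.0000 113.6400 110.2800 99.7200 72.8000 37.9200 15.8000 7.8400] k=[114 114 113 105 103 78 43 17 13]
t=8: x=[114.0000 113.8800 112.1600 105.7200 100.2400 76.8000 44.0800 19.6400 13.4800] k=[114 114 114 111 99 72 39 22 13]
t=9: x=[114.0000 114.0000 113.6400 109.9200 97.2000 71.2800 40.9200 22.9600 14.0800] k=[114 114 114 110 92 70 41 28 11]
t=10: x=[114.0000 114.0000 113.5200 108.3200 91.5200 69.1600 42.9200 27.5200 13.0400] k=[114 114 112 109 94 70 40 24 16]
t=11: x=[114.0000 113.7600 111.8800 107.5600 92.9200 69.2800 41.6800 24.9600 16.9600] k=[114 112 114 110 98 66 40 25 12]
t=12: x=[113.7600 112.4800 113.2800 109.0400 95.6000 66.7200 41.3200 25.2400 13.5600] k=[114 114 109 108 94 63 37 26 12]
t=13: x=[114.0000 113.4000 109.4800 106.4400 91.9600 63.6000 38.8000 25.6400 13.6800] k=[114 114 108 105 91 67 40 29 16]
t=14: x=[114.0000 113.2800 108.3600 103.6800 89.8000 66.6400 41.9200 28.7600 17.5600] k=[114 112 109 109 95 68 40 32 15]
t=15: x=[113.7600 111.8800 109.3600 107.3200 93.4400 67.8800 42.4000 30.9200 17.0400] k=[113 114 106 104 94 64 44 26 12]
t=16: x=[113.1200 112.9200 106.7200 103.0400 91.6000 65.2000 44.2400 26.4800 13.6800] k=[114 114 104 103 97 64 48 31 17]
t=17: x=[114.0000 112.8000 105.0800 102.4000 93.7600 66.0400 47.8800 31.3600 18.6800] k=[114 110 105 99 96 63 50 30 24]
t=18: x=[113.5200 109.8800 104.8800 99.3600 92.4000 65.4000 49.1600 31.6800 24.7200] k=[113 114 107 96 91 60 46 30 22]
t=19: x=[113.1200 113.0400 106.5200 96.7200 87.8800 62.0400 45.7600 30.9600 22.9600] k=[109 114 104 99 93 62 41 30 26]
t=20: x=[109.6000 112.2000 104.6000 98.8800 90.0000 63.2000 42.2000 30.8400 26.4800] k=[114 110 108 100 95 68 41 33 23]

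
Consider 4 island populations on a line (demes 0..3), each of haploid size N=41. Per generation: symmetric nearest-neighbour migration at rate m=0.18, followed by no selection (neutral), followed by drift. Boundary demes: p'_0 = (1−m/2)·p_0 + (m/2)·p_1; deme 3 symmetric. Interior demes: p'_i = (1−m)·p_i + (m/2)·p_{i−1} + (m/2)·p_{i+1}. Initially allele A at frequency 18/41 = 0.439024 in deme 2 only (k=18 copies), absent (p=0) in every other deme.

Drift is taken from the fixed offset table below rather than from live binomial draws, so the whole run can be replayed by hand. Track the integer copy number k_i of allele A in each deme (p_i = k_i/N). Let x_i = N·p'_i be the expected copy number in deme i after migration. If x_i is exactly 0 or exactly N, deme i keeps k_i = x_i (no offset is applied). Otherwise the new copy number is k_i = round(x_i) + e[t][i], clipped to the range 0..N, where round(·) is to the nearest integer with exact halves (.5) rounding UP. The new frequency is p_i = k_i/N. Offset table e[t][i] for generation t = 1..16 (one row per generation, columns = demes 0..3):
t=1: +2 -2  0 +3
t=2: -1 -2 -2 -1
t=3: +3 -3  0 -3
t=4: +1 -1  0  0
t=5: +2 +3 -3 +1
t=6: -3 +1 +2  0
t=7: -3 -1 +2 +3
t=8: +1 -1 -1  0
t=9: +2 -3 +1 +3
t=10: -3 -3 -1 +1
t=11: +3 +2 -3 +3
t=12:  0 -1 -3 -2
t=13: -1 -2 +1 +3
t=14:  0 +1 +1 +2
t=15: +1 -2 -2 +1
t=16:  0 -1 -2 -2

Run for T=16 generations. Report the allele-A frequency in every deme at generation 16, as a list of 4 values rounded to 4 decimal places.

t=0: k=[0 0 18 0]
t=1: x=[0.0000 1.6200 14.7600 1.6200] k=[0 0 15 5]
t=2: x=[0.0000 1.3500 12.7500 5.9000] k=[0 0 11 5]
t=3: x=[0.0000 0.9900 9.4700 5.5400] k=[0 0 9 3]
t=4: x=[0.0000 0.8100 7.6500 3.5400] k=[0 0 8 4]
t=5: x=[0.0000 0.7200 6.9200 4.3600] k=[0 4 4 5]
t=6: x=[0.3600 3.6400 4.0900 4.9100] k=[0 5 6 5]
t=7: x=[0.4500 4.6400 5.8200 5.0900] k=[0 4 8 8]
t=8: x=[0.3600 4.0000 7.6400 8.0000] k=[1 3 7 8]
t=9: x=[1.1800 3.1800 6.7300 7.9100] k=[3 0 8 11]
t=10: x=[2.7300 0.9900 7.5500 10.7300] k=[0 0 7 12]
t=11: x=[0.0000 0.6300 6.8200 11.5500] k=[0 3 4 15]
t=12: x=[0.2700 2.8200 4.9000 14.0100] k=[0 2 2 12]
t=13: x=[0.1800 1.8200 2.9000 11.1000] k=[0 0 4 14]
t=14: x=[0.0000 0.3600 4.5400 13.1000] k=[0 1 6 15]
t=15: x=[0.0900 1.3600 6.3600 14.1900] k=[1 0 4 15]
t=16: x=[0.9100 0.4500 4.6300 14.0100] k=[1 0 3 12]

[0.0244, 0.0000, 0.0732, 0.2927]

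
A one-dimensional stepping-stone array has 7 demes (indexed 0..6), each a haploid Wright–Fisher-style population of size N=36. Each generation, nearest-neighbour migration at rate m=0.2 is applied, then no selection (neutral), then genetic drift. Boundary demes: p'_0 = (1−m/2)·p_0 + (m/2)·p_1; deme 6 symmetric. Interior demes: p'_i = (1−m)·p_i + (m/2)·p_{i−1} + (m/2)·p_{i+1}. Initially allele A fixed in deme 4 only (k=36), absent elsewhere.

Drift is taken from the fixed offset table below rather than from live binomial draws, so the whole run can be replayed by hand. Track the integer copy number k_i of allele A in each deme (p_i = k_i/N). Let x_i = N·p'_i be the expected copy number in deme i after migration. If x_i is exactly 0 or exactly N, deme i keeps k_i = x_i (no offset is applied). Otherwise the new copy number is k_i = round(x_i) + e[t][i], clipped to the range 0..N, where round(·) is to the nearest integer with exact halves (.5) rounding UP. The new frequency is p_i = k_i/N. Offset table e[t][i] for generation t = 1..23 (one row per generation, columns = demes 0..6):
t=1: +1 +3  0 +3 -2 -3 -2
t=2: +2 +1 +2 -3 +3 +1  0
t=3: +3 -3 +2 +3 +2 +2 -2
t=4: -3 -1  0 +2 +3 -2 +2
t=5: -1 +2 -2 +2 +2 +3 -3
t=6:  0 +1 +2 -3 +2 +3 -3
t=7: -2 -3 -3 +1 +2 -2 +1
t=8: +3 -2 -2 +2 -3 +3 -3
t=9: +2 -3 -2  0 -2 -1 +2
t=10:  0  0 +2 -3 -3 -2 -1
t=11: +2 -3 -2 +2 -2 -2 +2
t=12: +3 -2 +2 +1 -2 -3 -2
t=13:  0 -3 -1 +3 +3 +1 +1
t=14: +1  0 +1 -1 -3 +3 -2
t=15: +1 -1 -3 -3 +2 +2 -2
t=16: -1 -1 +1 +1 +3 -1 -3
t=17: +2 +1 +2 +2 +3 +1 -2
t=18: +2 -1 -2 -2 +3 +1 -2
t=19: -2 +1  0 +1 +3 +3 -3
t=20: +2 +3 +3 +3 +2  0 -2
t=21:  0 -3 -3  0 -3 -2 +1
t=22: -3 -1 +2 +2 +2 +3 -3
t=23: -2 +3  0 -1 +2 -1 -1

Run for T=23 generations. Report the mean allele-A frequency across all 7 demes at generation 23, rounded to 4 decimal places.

0.2698

t=0: k=[0 0 0 0 36 0 0]
t=1: x=[0.0000 0.0000 0.0000 3.6000 28.8000 3.6000 0.0000] k=[0 0 0 7 27 1 0]
t=2: x=[0.0000 0.0000 0.7000 8.3000 22.4000 3.5000 0.1000] k=[0 0 3 5 25 5 0]
t=3: x=[0.0000 0.3000 2.9000 6.8000 21.0000 6.5000 0.5000] k=[0 0 5 10 23 9 0]
t=4: x=[0.0000 0.5000 5.0000 10.8000 20.3000 9.5000 0.9000] k=[0 0 5 13 23 8 3]
t=5: x=[0.0000 0.5000 5.3000 13.2000 20.5000 9.0000 3.5000] k=[0 3 3 15 23 12 1]
t=6: x=[0.3000 2.7000 4.2000 14.6000 21.1000 12.0000 2.1000] k=[0 4 6 12 23 15 0]
t=7: x=[0.4000 3.8000 6.4000 12.5000 21.1000 14.3000 1.5000] k=[0 1 3 14 23 12 3]
t=8: x=[0.1000 1.1000 3.9000 13.8000 21.0000 12.2000 3.9000] k=[3 0 2 16 18 15 1]
t=9: x=[2.7000 0.5000 3.2000 14.8000 17.5000 13.9000 2.4000] k=[5 0 1 15 16 13 4]
t=10: x=[4.5000 0.6000 2.3000 13.7000 15.6000 12.4000 4.9000] k=[5 1 4 11 13 10 4]
t=11: x=[4.6000 1.7000 4.4000 10.5000 12.5000 9.7000 4.6000] k=[7 0 2 13 11 8 7]
t=12: x=[6.3000 0.9000 2.9000 11.7000 10.9000 8.2000 7.1000] k=[9 0 5 13 9 5 5]
t=13: x=[8.1000 1.4000 5.3000 11.8000 9.0000 5.4000 5.0000] k=[8 0 4 15 12 6 6]
t=14: x=[7.2000 1.2000 4.7000 13.6000 11.7000 6.6000 6.0000] k=[8 1 6 13 9 10 4]
t=15: x=[7.3000 2.2000 6.2000 11.9000 9.5000 9.3000 4.6000] k=[8 1 3 9 12 11 3]
t=16: x=[7.3000 1.9000 3.4000 8.7000 11.6000 10.3000 3.8000] k=[6 1 4 10 15 9 1]
t=17: x=[5.5000 1.8000 4.3000 9.9000 13.9000 8.8000 1.8000] k=[8 3 6 12 17 10 0]
t=18: x=[7.5000 3.8000 6.3000 11.9000 15.8000 9.7000 1.0000] k=[10 3 4 10 19 11 0]
t=19: x=[9.3000 3.8000 4.5000 10.3000 17.3000 10.7000 1.1000] k=[7 5 5 11 20 14 0]
t=20: x=[6.8000 5.2000 5.6000 11.3000 18.5000 13.2000 1.4000] k=[9 8 9 14 21 13 0]
t=21: x=[8.9000 8.2000 9.4000 14.2000 19.5000 12.5000 1.3000] k=[9 5 6 14 17 11 2]
t=22: x=[8.6000 5.5000 6.7000 13.5000 16.1000 10.7000 2.9000] k=[6 5 9 16 18 14 0]
t=23: x=[5.9000 5.5000 9.3000 15.5000 17.4000 13.0000 1.4000] k=[4 9 9 15 19 12 0]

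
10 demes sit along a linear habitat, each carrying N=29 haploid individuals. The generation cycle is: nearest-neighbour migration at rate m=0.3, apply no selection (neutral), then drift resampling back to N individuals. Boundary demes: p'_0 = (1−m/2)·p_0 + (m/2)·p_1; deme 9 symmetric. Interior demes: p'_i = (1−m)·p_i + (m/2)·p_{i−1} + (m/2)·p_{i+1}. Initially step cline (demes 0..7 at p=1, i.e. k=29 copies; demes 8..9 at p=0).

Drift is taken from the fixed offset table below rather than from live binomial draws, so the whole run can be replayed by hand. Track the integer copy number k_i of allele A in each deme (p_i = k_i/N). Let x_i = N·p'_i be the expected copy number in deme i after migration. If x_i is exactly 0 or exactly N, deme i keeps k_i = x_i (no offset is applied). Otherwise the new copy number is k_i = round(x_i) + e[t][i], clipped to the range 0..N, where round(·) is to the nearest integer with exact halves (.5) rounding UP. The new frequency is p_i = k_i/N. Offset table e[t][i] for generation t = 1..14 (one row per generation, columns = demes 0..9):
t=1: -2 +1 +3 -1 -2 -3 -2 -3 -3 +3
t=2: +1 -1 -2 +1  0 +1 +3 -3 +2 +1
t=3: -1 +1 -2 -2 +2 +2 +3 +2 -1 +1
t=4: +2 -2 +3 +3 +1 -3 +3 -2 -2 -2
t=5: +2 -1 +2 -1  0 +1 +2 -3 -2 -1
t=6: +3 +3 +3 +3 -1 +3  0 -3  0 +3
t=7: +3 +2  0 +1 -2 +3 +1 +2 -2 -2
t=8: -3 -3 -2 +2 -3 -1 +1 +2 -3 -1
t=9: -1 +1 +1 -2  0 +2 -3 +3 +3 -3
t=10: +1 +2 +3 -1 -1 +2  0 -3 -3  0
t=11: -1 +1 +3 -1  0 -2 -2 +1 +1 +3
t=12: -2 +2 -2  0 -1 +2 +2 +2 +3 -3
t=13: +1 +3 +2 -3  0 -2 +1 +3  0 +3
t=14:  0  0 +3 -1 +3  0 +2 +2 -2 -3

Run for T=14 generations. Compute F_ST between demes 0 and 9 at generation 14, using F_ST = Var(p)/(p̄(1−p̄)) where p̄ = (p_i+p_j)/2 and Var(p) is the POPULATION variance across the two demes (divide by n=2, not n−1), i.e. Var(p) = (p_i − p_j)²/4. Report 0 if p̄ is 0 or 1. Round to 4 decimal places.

t=0: k=[29 29 29 29 29 29 29 29 0 0]
t=1: x=[29.0000 29.0000 29.0000 29.0000 29.0000 29.0000 29.0000 24.6500 4.3500 0.0000] k=[29 29 29 29 29 29 29 22 1 0]
t=2: x=[29.0000 29.0000 29.0000 29.0000 29.0000 29.0000 27.9500 19.9000 4.0000 0.1500] k=[29 29 29 29 29 29 29 17 6 1]
t=3: x=[29.0000 29.0000 29.0000 29.0000 29.0000 29.0000 27.2000 17.1500 6.9000 1.7500] k=[29 29 29 29 29 29 29 19 6 3]
t=4: x=[29.0000 29.0000 29.0000 29.0000 29.0000 29.0000 27.5000 18.5500 7.5000 3.4500] k=[29 29 29 29 29 29 29 17 6 1]
t=5: x=[29.0000 29.0000 29.0000 29.0000 29.0000 29.0000 27.2000 17.1500 6.9000 1.7500] k=[29 29 29 29 29 29 29 14 5 1]
t=6: x=[29.0000 29.0000 29.0000 29.0000 29.0000 29.0000 26.7500 14.9000 5.7500 1.6000] k=[29 29 29 29 29 29 27 12 6 5]
t=7: x=[29.0000 29.0000 29.0000 29.0000 29.0000 28.7000 25.0500 13.3500 6.7500 5.1500] k=[29 29 29 29 29 29 26 15 5 3]
t=8: x=[29.0000 29.0000 29.0000 29.0000 29.0000 28.5500 24.8000 15.1500 6.2000 3.3000] k=[29 29 29 29 29 28 26 17 3 2]
t=9: x=[29.0000 29.0000 29.0000 29.0000 28.8500 27.8500 24.9500 16.2500 4.9500 2.1500] k=[29 29 29 29 29 29 22 19 8 0]
t=10: x=[29.0000 29.0000 29.0000 29.0000 29.0000 27.9500 22.6000 17.8000 8.4500 1.2000] k=[29 29 29 29 29 29 23 15 5 1]
t=11: x=[29.0000 29.0000 29.0000 29.0000 29.0000 28.1000 22.7000 14.7000 5.9000 1.6000] k=[29 29 29 29 29 26 21 16 7 5]
t=12: x=[29.0000 29.0000 29.0000 29.0000 28.5500 25.7000 21.0000 15.4000 8.0500 5.3000] k=[29 29 29 29 28 28 23 17 11 2]
t=13: x=[29.0000 29.0000 29.0000 28.8500 28.1500 27.2500 22.8500 17.0000 10.5500 3.3500] k=[29 29 29 26 28 25 24 20 11 6]
t=14: x=[29.0000 29.0000 28.5500 26.7500 27.2500 25.3000 23.5500 19.2500 11.6000 6.7500] k=[29 29 29 26 29 25 26 21 10 4]

0.7576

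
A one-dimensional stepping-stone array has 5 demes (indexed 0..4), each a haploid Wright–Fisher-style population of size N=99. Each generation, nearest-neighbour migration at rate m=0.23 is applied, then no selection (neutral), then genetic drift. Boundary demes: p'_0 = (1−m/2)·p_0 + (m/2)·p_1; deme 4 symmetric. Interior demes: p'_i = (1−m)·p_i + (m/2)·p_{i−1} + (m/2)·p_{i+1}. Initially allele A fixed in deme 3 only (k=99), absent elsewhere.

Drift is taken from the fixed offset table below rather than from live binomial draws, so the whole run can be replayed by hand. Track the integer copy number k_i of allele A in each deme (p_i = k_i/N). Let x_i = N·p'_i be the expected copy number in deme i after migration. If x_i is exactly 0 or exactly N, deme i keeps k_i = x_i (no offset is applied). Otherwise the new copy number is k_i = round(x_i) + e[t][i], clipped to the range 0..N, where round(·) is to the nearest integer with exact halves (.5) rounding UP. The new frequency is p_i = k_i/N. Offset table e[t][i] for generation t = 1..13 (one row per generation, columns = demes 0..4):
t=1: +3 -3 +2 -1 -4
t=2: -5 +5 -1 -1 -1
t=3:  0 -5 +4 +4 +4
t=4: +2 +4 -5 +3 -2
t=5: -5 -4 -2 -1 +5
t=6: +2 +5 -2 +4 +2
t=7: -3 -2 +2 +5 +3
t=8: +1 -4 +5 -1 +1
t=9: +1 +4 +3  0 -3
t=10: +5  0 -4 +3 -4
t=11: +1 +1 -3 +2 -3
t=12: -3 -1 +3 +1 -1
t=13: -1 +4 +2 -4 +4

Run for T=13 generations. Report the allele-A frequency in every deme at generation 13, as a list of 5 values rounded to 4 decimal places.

t=0: k=[0 0 0 99 0]
t=1: x=[0.0000 0.0000 11.3850 76.2300 11.3850] k=[0 0 13 75 7]
t=2: x=[0.0000 1.4950 18.6350 60.0500 14.8200] k=[0 6 18 59 14]
t=3: x=[0.6900 6.6900 21.3350 49.1100 19.1750] k=[1 2 25 53 23]
t=4: x=[1.1150 4.5300 25.5750 46.3300 26.4500] k=[3 9 21 49 24]
t=5: x=[3.6900 9.6900 22.8400 42.9050 26.8750] k=[0 6 21 42 32]
t=6: x=[0.6900 7.0350 21.6900 38.4350 33.1500] k=[3 12 20 42 35]
t=7: x=[4.0350 11.8850 21.6100 38.6650 35.8050] k=[1 10 24 44 39]
t=8: x=[2.0350 10.5750 24.6900 41.1250 39.5750] k=[3 7 30 40 41]
t=9: x=[3.4600 9.1850 28.5050 38.9650 40.8850] k=[4 13 32 39 38]
t=10: x=[5.0350 14.1500 30.6200 38.0800 38.1150] k=[10 14 27 41 34]
t=11: x=[10.4600 15.0350 27.1150 38.5850 34.8050] k=[11 16 24 41 32]
t=12: x=[11.5750 16.3450 25.0350 38.0100 33.0350] k=[9 15 28 39 32]
t=13: x=[9.6900 15.8050 27.7700 36.9300 32.8050] k=[9 20 30 33 37]

[0.0909, 0.2020, 0.3030, 0.3333, 0.3737]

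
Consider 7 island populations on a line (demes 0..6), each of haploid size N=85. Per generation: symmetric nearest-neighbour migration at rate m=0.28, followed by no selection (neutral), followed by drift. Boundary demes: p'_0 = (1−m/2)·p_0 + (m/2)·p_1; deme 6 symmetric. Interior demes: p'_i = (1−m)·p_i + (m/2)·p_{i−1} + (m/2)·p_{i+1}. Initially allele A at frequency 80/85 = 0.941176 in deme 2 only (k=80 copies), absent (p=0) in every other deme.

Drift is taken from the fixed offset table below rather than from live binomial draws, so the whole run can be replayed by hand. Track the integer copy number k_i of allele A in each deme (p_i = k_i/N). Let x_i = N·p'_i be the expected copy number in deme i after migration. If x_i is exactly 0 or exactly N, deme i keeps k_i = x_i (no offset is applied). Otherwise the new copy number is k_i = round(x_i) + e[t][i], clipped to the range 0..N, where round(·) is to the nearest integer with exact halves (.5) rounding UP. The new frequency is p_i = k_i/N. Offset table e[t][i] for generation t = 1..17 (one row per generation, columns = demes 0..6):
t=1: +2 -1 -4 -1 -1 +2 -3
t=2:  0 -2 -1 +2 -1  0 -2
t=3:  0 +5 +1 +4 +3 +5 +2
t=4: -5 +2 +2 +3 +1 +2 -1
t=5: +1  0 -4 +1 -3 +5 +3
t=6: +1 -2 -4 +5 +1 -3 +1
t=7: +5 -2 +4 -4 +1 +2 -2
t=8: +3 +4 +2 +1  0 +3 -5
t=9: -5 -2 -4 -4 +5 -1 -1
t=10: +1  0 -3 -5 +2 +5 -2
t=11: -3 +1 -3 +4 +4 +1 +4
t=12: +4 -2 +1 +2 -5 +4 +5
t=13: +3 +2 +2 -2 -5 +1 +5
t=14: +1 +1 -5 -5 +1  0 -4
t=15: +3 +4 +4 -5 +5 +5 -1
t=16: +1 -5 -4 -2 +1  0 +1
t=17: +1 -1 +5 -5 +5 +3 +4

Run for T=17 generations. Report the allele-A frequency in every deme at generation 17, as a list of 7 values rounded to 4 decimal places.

t=0: k=[0 0 80 0 0 0 0]
t=1: x=[0.0000 11.2000 57.6000 11.2000 0.0000 0.0000 0.0000] k=[0 10 54 10 0 0 0]
t=2: x=[1.4000 14.7600 41.6800 14.7600 1.4000 0.0000 0.0000] k=[1 13 41 17 0 0 0]
t=3: x=[2.6800 15.2400 33.7200 17.9800 2.3800 0.0000 0.0000] k=[3 20 35 22 5 0 0]
t=4: x=[5.3800 19.7200 31.0800 21.4400 6.6800 0.7000 0.0000] k=[0 22 33 24 8 3 0]
t=5: x=[3.0800 20.4600 30.2000 23.0200 9.5400 3.2800 0.4200] k=[4 20 26 24 7 8 3]
t=6: x=[6.2400 18.6000 24.8800 21.9000 9.5200 7.1600 3.7000] k=[7 17 21 27 11 4 5]
t=7: x=[8.4000 16.1600 21.2800 23.9200 12.2600 5.1200 4.8600] k=[13 14 25 20 13 7 3]
t=8: x=[13.1400 15.4000 22.7600 19.7200 13.1400 7.2800 3.5600] k=[16 19 25 21 13 10 0]
t=9: x=[16.4200 19.4200 23.6000 20.4400 13.7000 9.0200 1.4000] k=[11 17 20 16 19 8 0]
t=10: x=[11.8400 16.5800 19.0200 16.9800 17.0400 8.4200 1.1200] k=[13 17 16 12 19 13 0]
t=11: x=[13.5600 16.3000 15.5800 13.5400 17.1800 12.0200 1.8200] k=[11 17 13 18 21 13 6]
t=12: x=[11.8400 15.6000 14.2600 17.7200 19.4600 13.1400 6.9800] k=[16 14 15 20 14 17 12]
t=13: x=[15.7200 14.4200 15.5600 18.4600 15.2600 15.8800 12.7000] k=[19 16 18 16 10 17 18]
t=14: x=[18.5800 16.7000 17.4400 15.4400 11.8200 16.1600 17.8600] k=[20 18 12 10 13 16 14]
t=15: x=[19.7200 17.4400 12.5600 10.7000 13.0000 15.3000 14.2800] k=[23 21 17 6 18 20 13]
t=16: x=[22.7200 20.7200 16.0200 9.2200 16.6000 18.7400 13.9800] k=[24 16 12 7 18 19 15]
t=17: x=[22.8800 16.5600 11.8600 9.2400 16.6000 18.3000 15.5600] k=[24 16 17 4 22 21 20]

[0.2824, 0.1882, 0.2000, 0.0471, 0.2588, 0.2471, 0.2353]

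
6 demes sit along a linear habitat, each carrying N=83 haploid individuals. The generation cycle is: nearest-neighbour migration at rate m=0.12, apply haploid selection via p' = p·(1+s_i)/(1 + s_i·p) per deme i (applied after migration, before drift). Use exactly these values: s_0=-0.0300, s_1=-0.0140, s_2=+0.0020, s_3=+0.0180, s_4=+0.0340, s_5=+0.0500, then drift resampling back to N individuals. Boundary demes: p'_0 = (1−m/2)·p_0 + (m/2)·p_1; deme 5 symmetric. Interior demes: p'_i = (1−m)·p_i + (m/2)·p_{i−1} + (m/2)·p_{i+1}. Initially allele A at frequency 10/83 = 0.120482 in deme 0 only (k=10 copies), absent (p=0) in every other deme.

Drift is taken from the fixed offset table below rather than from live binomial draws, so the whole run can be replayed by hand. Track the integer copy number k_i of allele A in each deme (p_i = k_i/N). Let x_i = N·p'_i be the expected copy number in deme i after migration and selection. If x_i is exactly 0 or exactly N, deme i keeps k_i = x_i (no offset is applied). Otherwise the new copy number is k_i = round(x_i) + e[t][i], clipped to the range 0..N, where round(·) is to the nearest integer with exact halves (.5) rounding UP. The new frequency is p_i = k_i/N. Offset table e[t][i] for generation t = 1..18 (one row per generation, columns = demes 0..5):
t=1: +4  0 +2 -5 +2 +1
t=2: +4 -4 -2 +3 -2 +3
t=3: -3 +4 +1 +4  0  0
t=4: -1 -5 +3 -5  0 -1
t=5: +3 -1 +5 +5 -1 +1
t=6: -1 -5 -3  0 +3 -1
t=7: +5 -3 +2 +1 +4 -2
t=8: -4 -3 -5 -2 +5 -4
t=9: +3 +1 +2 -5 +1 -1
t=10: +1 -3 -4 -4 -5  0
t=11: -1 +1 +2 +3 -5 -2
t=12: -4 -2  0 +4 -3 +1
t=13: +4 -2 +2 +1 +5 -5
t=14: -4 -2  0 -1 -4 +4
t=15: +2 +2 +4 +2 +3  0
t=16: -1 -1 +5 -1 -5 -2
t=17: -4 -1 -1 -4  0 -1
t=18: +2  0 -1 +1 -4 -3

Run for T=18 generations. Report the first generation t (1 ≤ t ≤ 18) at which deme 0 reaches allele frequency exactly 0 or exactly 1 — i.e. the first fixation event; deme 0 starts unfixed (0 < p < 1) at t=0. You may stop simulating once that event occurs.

17

t=0: k=[10 0 0 0 0 0]
t=1: x=[9.1491 0.5917 0.0000 0.0000 0.0000 0.0000] k=[13 1 0 0 0 0]
t=2: x=[11.9647 1.6372 0.0601 0.0000 0.0000 0.0000] k=[16 0 0 0 0 0]
t=3: x=[14.6685 0.9467 0.0000 0.0000 0.0000 0.0000] k=[12 5 0 0 0 0]
t=4: x=[11.2798 5.0527 0.3006 0.0000 0.0000 0.0000] k=[10 0 3 0 0 0]
t=5: x=[9.1491 0.7692 2.6451 0.1832 0.0000 0.0000] k=[12 0 8 5 0 0]
t=6: x=[10.9864 1.1834 7.3534 4.9626 0.3102 0.0000] k=[10 0 4 5 3 0]
t=7: x=[9.1491 0.8284 3.8273 4.9016 3.0363 0.1890] k=[14 0 6 6 7 0]
t=8: x=[12.8262 1.1834 5.6505 6.1610 6.7237 0.4409] k=[9 0 1 4 12 0]
t=9: x=[8.2314 0.5917 1.1222 4.3733 11.1180 0.7557] k=[11 2 3 0 12 0]
t=10: x=[10.1847 2.5647 2.7653 0.9160 10.8720 0.7557] k=[11 0 0 0 6 1]
t=11: x=[10.0674 0.6508 0.0000 0.3665 5.5095 1.3639] k=[9 2 0 3 1 0]
t=12: x=[8.3485 2.2687 0.3006 2.7470 1.0956 0.0630] k=[4 0 0 7 0 1]
t=13: x=[3.6522 0.2366 0.4208 6.2625 0.4962 0.9864] k=[8 0 2 7 5 0]
t=14: x=[7.3143 0.5917 2.1842 6.6889 4.9741 0.3149] k=[3 0 2 6 1 4]
t=15: x=[2.7382 0.2958 2.1241 5.5517 1.5294 4.0018] k=[5 2 6 8 5 4]
t=16: x=[4.6836 2.3871 5.8909 7.8255 5.2830 4.2526] k=[4 1 11 7 0 2]
t=17: x=[3.7105 1.7556 10.1778 6.9325 0.5582 1.9718] k=[0 1 9 3 1 1]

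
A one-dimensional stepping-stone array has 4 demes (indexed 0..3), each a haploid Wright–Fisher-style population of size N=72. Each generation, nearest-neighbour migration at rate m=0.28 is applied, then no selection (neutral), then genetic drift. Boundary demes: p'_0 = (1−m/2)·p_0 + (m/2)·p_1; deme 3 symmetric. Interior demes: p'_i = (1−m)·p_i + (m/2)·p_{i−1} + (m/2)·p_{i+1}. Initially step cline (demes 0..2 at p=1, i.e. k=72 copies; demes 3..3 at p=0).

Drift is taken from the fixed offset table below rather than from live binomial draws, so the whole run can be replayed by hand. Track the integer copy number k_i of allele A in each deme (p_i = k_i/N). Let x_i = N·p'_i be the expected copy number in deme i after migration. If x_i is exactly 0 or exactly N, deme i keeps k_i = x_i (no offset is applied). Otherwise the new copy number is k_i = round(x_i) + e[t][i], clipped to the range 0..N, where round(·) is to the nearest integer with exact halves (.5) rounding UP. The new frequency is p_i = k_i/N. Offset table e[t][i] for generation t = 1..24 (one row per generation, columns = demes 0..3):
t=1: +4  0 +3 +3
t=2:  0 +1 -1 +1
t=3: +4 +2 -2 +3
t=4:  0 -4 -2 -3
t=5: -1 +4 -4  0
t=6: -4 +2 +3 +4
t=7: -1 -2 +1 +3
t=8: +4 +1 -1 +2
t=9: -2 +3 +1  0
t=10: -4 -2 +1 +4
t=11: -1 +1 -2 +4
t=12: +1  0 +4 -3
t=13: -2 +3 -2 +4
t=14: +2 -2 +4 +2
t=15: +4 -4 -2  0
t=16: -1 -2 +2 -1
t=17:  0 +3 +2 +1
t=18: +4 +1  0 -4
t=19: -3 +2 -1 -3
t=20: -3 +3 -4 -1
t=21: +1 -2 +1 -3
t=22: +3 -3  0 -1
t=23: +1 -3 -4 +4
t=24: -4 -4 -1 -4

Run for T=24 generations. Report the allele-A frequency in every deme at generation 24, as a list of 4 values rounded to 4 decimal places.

[0.8333, 0.7361, 0.7361, 0.7222]

t=0: k=[72 72 72 0]
t=1: x=[72.0000 72.0000 61.9200 10.0800] k=[72 72 65 13]
t=2: x=[72.0000 71.0200 58.7000 20.2800] k=[72 72 58 21]
t=3: x=[72.0000 70.0400 54.7800 26.1800] k=[72 72 53 29]
t=4: x=[72.0000 69.3400 52.3000 32.3600] k=[72 65 50 29]
t=5: x=[71.0200 63.8800 49.1600 31.9400] k=[70 68 45 32]
t=6: x=[69.7200 65.0600 46.4000 33.8200] k=[66 67 49 38]
t=7: x=[66.1400 64.3400 49.9800 39.5400] k=[65 62 51 43]
t=8: x=[64.5800 60.8800 51.4200 44.1200] k=[69 62 50 46]
t=9: x=[68.0200 61.3000 51.1200 46.5600] k=[66 64 52 47]
t=10: x=[65.7200 62.6000 52.9800 47.7000] k=[62 61 54 52]
t=11: x=[61.8600 60.1600 54.7000 52.2800] k=[61 61 53 56]
t=12: x=[61.0000 59.8800 54.5400 55.5800] k=[62 60 59 53]
t=13: x=[61.7200 60.1400 58.3000 53.8400] k=[60 63 56 58]
t=14: x=[60.4200 61.6000 57.2600 57.7200] k=[62 60 61 60]
t=15: x=[61.7200 60.4200 60.7200 60.1400] k=[66 56 59 60]
t=16: x=[64.6000 57.8200 58.7200 59.8600] k=[64 56 61 59]
t=17: x=[62.8800 57.8200 60.0200 59.2800] k=[63 61 62 60]
t=18: x=[62.7200 61.4200 61.5800 60.2800] k=[67 62 62 56]
t=19: x=[66.3000 62.7000 61.1600 56.8400] k=[63 65 60 54]
t=20: x=[63.2800 64.0200 59.8600 54.8400] k=[60 67 56 54]
t=21: x=[60.9800 64.4800 57.2600 54.2800] k=[62 62 58 51]
t=22: x=[62.0000 61.4400 57.5800 51.9800] k=[65 58 58 51]
t=23: x=[64.0200 58.9800 57.0200 51.9800] k=[65 56 53 56]
t=24: x=[63.7400 56.8400 53.8400 55.5800] k=[60 53 53 52]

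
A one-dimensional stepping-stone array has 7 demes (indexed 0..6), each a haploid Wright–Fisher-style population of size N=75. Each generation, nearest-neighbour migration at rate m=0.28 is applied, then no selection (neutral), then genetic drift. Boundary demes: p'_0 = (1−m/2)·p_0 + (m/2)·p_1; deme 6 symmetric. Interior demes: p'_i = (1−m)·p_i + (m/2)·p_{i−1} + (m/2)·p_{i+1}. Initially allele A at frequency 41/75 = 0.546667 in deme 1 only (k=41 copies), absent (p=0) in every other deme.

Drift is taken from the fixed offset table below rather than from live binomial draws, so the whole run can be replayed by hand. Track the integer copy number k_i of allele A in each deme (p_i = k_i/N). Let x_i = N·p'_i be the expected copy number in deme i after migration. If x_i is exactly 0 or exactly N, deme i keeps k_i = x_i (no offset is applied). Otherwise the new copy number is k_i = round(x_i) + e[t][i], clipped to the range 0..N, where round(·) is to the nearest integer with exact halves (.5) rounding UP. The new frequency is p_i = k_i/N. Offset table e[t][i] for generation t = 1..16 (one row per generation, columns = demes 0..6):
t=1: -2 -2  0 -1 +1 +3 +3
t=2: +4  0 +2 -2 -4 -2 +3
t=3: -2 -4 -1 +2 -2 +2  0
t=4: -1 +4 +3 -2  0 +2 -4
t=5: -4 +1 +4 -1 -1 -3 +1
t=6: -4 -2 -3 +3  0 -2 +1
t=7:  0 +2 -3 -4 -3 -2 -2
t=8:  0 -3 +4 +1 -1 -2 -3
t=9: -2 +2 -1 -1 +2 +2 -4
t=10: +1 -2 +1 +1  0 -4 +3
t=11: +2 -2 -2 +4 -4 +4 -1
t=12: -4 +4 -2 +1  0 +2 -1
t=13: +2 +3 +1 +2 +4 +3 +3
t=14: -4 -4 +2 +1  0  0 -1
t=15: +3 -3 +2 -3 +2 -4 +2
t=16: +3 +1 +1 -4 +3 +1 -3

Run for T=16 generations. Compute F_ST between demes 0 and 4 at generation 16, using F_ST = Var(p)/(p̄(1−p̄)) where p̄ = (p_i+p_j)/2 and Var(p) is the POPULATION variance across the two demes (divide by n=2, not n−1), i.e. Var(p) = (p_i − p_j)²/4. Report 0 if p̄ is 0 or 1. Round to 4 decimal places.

t=0: k=[0 41 0 0 0 0 0]
t=1: x=[5.7400 29.5200 5.7400 0.0000 0.0000 0.0000 0.0000] k=[4 28 6 0 0 0 0]
t=2: x=[7.3600 21.5600 8.2400 0.8400 0.0000 0.0000 0.0000] k=[11 22 10 0 0 0 0]
t=3: x=[12.5400 18.7800 10.2800 1.4000 0.0000 0.0000 0.0000] k=[11 15 9 3 0 0 0]
t=4: x=[11.5600 13.6000 9.0000 3.4200 0.4200 0.0000 0.0000] k=[11 18 12 1 0 0 0]
t=5: x=[11.9800 16.1800 11.3000 2.4000 0.1400 0.0000 0.0000] k=[8 17 15 1 0 0 0]
t=6: x=[9.2600 15.4600 13.3200 2.8200 0.1400 0.0000 0.0000] k=[5 13 10 6 0 0 0]
t=7: x=[6.1200 11.4600 9.8600 5.7200 0.8400 0.0000 0.0000] k=[6 13 7 2 0 0 0]
t=8: x=[6.9800 11.1800 7.1400 2.4200 0.2800 0.0000 0.0000] k=[7 8 11 3 0 0 0]
t=9: x=[7.1400 8.2800 9.4600 3.7000 0.4200 0.0000 0.0000] k=[5 10 8 3 2 0 0]
t=10: x=[5.7000 9.0200 7.5800 3.5600 1.8600 0.2800 0.0000] k=[7 7 9 5 2 0 0]
t=11: x=[7.0000 7.2800 8.1600 5.1400 2.1400 0.2800 0.0000] k=[9 5 6 9 0 4 0]
t=12: x=[8.4400 5.7000 6.2800 7.3200 1.8200 2.8800 0.5600] k=[4 10 4 8 2 5 0]
t=13: x=[4.8400 8.3200 5.4000 6.6000 3.2600 3.8800 0.7000] k=[7 11 6 9 7 7 4]
t=14: x=[7.5600 9.7400 7.1200 8.3000 7.2800 6.5800 4.4200] k=[4 6 9 9 7 7 3]
t=15: x=[4.2800 6.1400 8.5800 8.7200 7.2800 6.4400 3.5600] k=[7 3 11 6 9 2 6]
t=16: x=[6.4400 4.6800 9.1800 7.1200 7.6000 3.5400 5.4400] k=[9 6 10 3 11 5 2]

0.0015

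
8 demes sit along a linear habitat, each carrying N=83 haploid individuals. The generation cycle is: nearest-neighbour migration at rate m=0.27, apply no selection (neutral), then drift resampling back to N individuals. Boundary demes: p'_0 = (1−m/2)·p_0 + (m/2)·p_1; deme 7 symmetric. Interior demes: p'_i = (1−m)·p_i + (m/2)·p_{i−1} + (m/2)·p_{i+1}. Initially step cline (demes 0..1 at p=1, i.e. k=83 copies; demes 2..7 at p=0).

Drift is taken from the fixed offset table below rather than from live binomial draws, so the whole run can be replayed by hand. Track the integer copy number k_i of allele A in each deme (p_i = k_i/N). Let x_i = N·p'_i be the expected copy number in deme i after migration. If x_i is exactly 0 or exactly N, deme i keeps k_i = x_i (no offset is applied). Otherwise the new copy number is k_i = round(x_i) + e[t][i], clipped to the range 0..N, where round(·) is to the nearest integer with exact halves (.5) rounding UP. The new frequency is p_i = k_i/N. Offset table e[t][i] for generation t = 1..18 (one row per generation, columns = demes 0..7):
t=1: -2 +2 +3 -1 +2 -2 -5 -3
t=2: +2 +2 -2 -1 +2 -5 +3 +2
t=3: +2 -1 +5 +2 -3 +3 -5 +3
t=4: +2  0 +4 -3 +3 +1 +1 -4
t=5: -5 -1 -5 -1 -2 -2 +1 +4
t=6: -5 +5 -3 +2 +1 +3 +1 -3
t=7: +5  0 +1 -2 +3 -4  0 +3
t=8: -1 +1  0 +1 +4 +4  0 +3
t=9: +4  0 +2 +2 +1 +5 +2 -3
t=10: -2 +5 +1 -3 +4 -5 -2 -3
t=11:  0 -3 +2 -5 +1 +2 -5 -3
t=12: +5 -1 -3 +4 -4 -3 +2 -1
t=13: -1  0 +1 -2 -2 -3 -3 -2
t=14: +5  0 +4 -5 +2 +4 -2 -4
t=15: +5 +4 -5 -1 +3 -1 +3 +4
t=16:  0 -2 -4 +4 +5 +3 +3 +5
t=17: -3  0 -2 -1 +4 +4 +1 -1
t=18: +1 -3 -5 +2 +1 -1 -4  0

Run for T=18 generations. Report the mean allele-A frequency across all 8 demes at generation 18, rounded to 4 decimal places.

t=0: k=[83 83 0 0 0 0 0 0]
t=1: x=[83.0000 71.7950 11.2050 0.0000 0.0000 0.0000 0.0000 0.0000] k=[83 74 14 0 0 0 0 0]
t=2: x=[81.7850 67.1150 20.2100 1.8900 0.0000 0.0000 0.0000 0.0000] k=[83 69 18 1 0 0 0 0]
t=3: x=[81.1100 64.0050 22.5900 3.1600 0.1350 0.0000 0.0000 0.0000] k=[83 63 28 5 0 0 0 0]
t=4: x=[80.3000 60.9750 29.6200 7.4300 0.6750 0.0000 0.0000 0.0000] k=[82 61 34 4 4 0 0 0]
t=5: x=[79.1650 60.1900 33.5950 8.0500 3.4600 0.5400 0.0000 0.0000] k=[74 59 29 7 1 0 0 0]
t=6: x=[71.9750 56.9750 30.0800 9.1600 1.6750 0.1350 0.0000 0.0000] k=[67 62 27 11 3 3 0 0]
t=7: x=[66.3250 57.9500 29.5650 12.0800 4.0800 2.5950 0.4050 0.0000] k=[71 58 31 10 7 0 0 0]
t=8: x=[69.2450 56.1100 31.8100 12.4300 6.4600 0.9450 0.0000 0.0000] k=[68 57 32 13 10 5 0 0]
t=9: x=[66.5150 55.1100 32.8100 15.1600 9.7300 5.0000 0.6750 0.0000] k=[71 55 35 17 11 10 3 0]
t=10: x=[68.8400 54.4600 35.2700 18.6200 11.6750 9.1900 3.5400 0.4050] k=[67 59 36 16 16 4 2 0]
t=11: x=[65.9200 56.9750 36.4050 18.7000 14.3800 5.3500 2.0000 0.2700] k=[66 54 38 14 15 7 0 0]
t=12: x=[64.3800 53.4600 36.9200 17.3750 13.7850 7.1350 0.9450 0.0000] k=[69 52 34 21 10 4 3 0]
t=13: x=[66.7050 51.8650 34.6750 21.2700 10.6750 4.6750 2.7300 0.4050] k=[66 52 36 19 9 2 0 0]
t=14: x=[64.1100 51.7300 35.8650 19.9450 9.4050 2.6750 0.2700 0.0000] k=[69 52 40 15 11 7 0 0]
t=15: x=[66.7050 52.6750 38.2450 17.8350 11.0000 6.5950 0.9450 0.0000] k=[72 57 33 17 14 6 4 0]
t=16: x=[69.9750 55.7850 34.0800 18.7550 13.3250 6.8100 3.7300 0.5400] k=[70 54 30 23 18 10 7 6]
t=17: x=[67.8400 52.9200 32.2950 23.2700 17.5950 10.6750 7.2700 6.1350] k=[65 53 30 22 22 15 8 5]
t=18: x=[63.3800 51.5150 32.0250 23.0800 21.0550 15.0000 8.5400 5.4050] k=[64 49 27 25 22 14 5 5]

0.3178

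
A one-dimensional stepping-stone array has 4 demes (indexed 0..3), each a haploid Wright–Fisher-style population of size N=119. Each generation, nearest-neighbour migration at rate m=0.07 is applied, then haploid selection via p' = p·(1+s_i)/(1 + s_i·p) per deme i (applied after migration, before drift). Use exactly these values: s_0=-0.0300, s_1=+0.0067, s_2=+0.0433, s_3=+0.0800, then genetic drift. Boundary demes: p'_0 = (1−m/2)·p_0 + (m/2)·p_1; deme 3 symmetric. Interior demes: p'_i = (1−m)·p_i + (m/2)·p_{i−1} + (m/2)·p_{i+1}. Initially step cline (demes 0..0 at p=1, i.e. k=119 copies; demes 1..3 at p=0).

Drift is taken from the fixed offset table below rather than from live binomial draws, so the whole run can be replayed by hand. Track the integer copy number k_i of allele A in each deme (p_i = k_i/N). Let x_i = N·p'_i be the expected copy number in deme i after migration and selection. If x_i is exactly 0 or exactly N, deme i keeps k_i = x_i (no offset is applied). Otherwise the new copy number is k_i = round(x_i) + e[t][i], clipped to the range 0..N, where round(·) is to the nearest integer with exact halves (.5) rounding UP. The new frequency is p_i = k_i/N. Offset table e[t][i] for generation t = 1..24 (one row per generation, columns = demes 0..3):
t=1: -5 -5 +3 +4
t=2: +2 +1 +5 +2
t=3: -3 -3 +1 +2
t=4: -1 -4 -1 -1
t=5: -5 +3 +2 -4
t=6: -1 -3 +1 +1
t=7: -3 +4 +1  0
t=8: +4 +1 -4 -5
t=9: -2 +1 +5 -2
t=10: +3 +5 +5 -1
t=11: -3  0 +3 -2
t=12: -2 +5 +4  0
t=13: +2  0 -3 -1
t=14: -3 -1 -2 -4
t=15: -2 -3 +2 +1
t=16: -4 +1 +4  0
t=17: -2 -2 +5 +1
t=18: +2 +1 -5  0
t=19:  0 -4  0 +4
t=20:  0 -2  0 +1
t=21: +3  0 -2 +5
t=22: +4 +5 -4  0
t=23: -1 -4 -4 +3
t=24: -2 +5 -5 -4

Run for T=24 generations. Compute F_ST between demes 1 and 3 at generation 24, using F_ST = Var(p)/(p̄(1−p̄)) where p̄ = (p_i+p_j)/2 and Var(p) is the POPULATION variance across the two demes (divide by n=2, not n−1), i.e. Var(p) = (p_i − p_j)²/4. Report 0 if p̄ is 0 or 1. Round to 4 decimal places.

0.0245

t=0: k=[119 0 0 0]
t=1: x=[114.7108 4.1919 0.0000 0.0000] k=[110 0 0 0]
t=2: x=[105.7967 3.8750 0.0000 0.0000] k=[108 5 0 0]
t=3: x=[104.0002 8.4825 0.1826 0.0000] k=[101 5 1 0]
t=4: x=[97.1010 8.2712 1.1524 0.0378] k=[96 4 0 0]
t=5: x=[92.1520 7.1246 0.1461 0.0000] k=[87 10 2 0]
t=6: x=[83.5516 12.4895 2.3038 0.0756] k=[83 9 3 1]
t=7: x=[79.6115 11.4489 3.2722 1.1548] k=[77 15 4 1]
t=8: x=[73.9807 16.8815 4.4584 1.1925] k=[78 18 0 0]
t=9: x=[75.0592 19.5790 0.6571 0.0000] k=[73 21 6 0]
t=10: x=[70.3062 22.4162 6.5733 0.2268] k=[73 27 12 0]
t=11: x=[70.5174 28.2285 12.5738 0.4535] k=[68 28 16 0]
t=12: x=[65.7052 29.1266 16.4518 0.6046] k=[64 34 20 1]
t=13: x=[62.0462 34.7240 20.5353 1.7962] k=[64 35 18 1]
t=14: x=[62.0812 35.5863 18.6572 1.7208] k=[59 35 17 0]
t=15: x=[57.2547 35.3758 17.6631 0.6423] k=[55 32 20 2]
t=16: x=[53.2973 32.5426 20.4993 2.8354] k=[49 34 24 3]
t=17: x=[47.6025 34.3379 24.4276 4.0237] k=[46 32 29 5]
t=18: x=[44.6571 32.5426 29.1887 6.2825] k=[47 34 24 6]
t=19: x=[45.6847 34.2677 24.5353 7.1286] k=[46 30 25 11]
t=20: x=[44.5876 30.5363 25.5246 12.3141] k=[45 29 26 13]
t=21: x=[43.5952 29.6033 26.5132 14.4011] k=[47 30 25 19]
t=22: x=[45.5457 30.5715 25.8115 20.4823] k=[50 36 22 20]
t=23: x=[48.6317 36.1679 23.2015 21.3870] k=[48 32 19 24]
t=24: x=[46.5738 32.2618 20.3347 25.3254] k=[45 37 15 21]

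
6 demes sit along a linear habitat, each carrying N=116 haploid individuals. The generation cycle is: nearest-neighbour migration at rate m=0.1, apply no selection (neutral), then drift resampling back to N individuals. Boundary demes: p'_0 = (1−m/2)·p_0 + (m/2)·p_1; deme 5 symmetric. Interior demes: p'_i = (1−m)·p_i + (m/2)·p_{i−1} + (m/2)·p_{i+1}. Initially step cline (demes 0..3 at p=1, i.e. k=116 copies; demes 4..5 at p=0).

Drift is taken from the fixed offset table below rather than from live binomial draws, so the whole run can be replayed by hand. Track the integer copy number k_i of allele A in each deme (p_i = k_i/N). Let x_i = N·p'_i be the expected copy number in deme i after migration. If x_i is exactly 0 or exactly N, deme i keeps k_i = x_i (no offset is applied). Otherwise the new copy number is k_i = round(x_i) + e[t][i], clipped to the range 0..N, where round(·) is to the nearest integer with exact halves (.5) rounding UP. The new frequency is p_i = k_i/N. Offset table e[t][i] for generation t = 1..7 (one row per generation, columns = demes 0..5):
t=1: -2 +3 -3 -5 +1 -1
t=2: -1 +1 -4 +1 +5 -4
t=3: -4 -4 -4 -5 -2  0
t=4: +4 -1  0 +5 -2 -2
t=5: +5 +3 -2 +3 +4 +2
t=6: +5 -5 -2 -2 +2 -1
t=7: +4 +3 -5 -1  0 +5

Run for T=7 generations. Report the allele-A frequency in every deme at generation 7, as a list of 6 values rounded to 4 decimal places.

t=0: k=[116 116 116 116 0 0]
t=1: x=[116.0000 116.0000 116.0000 110.2000 5.8000 0.0000] k=[116 116 116 105 7 0]
t=2: x=[116.0000 116.0000 115.4500 100.6500 11.5500 0.3500] k=[116 116 111 102 17 0]
t=3: x=[116.0000 115.7500 110.8000 98.2000 20.4000 0.8500] k=[116 112 107 93 18 1]
t=4: x=[115.8000 111.9500 106.5500 89.9500 20.9000 1.8500] k=[116 111 107 95 19 0]
t=5: x=[115.7500 111.0500 106.6000 91.8000 21.8500 0.9500] k=[116 114 105 95 26 3]
t=6: x=[115.9000 113.6500 104.9500 92.0500 28.3000 4.1500] k=[116 109 103 90 30 3]
t=7: x=[115.6500 109.0500 102.6500 87.6500 31.6500 4.3500] k=[116 112 98 87 32 9]

[1.0000, 0.9655, 0.8448, 0.7500, 0.2759, 0.0776]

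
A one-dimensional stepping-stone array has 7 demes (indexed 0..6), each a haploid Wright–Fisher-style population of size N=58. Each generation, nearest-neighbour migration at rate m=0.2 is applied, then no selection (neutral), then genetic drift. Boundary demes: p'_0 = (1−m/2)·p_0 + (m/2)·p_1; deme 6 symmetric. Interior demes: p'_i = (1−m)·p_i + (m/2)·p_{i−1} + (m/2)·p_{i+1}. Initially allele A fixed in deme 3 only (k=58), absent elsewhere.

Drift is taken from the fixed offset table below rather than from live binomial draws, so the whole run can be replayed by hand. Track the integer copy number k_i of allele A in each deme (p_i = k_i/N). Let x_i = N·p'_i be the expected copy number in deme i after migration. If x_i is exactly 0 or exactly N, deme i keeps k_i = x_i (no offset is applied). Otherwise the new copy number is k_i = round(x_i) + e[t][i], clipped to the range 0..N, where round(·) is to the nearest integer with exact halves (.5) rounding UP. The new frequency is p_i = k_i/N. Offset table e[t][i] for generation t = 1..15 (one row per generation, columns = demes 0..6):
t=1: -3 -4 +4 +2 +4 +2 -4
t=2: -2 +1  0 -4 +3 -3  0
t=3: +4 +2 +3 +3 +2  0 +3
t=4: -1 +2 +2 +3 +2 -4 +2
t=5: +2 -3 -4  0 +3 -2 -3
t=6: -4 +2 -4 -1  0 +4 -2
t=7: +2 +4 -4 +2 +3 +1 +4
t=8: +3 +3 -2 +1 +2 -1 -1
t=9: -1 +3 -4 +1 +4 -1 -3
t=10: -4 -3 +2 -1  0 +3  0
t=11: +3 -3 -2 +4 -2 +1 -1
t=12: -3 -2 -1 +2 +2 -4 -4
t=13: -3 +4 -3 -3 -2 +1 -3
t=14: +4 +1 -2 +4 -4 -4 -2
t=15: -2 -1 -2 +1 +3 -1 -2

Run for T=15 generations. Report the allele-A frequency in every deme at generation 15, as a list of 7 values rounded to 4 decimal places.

t=0: k=[0 0 0 58 0 0 0]
t=1: x=[0.0000 0.0000 5.8000 46.4000 5.8000 0.0000 0.0000] k=[0 0 10 48 10 0 0]
t=2: x=[0.0000 1.0000 12.8000 40.4000 12.8000 1.0000 0.0000] k=[0 2 13 36 16 0 0]
t=3: x=[0.2000 2.9000 14.2000 31.7000 16.4000 1.6000 0.0000] k=[4 5 17 35 18 2 0]
t=4: x=[4.1000 6.1000 17.6000 31.5000 18.1000 3.4000 0.2000] k=[3 8 20 35 20 0 2]
t=5: x=[3.5000 8.7000 20.3000 32.0000 19.5000 2.2000 1.8000] k=[6 6 16 32 23 0 0]
t=6: x=[6.0000 7.0000 16.6000 29.5000 21.6000 2.3000 0.0000] k=[2 9 13 29 22 6 0]
t=7: x=[2.7000 8.7000 14.2000 26.7000 21.1000 7.0000 0.6000] k=[5 13 10 29 24 8 5]
t=8: x=[5.8000 11.9000 12.2000 26.6000 22.9000 9.3000 5.3000] k=[9 15 10 28 25 8 4]
t=9: x=[9.6000 13.9000 12.3000 25.9000 23.6000 9.3000 4.4000] k=[9 17 8 27 28 8 1]
t=10: x=[9.8000 15.3000 10.8000 25.2000 25.9000 9.3000 1.7000] k=[6 12 13 24 26 12 2]
t=11: x=[6.6000 11.5000 14.0000 23.1000 24.4000 12.4000 3.0000] k=[10 9 12 27 22 13 2]
t=12: x=[9.9000 9.4000 13.2000 25.0000 21.6000 12.8000 3.1000] k=[7 7 12 27 24 9 0]
t=13: x=[7.0000 7.5000 13.0000 25.2000 22.8000 9.6000 0.9000] k=[4 12 10 22 21 11 0]
t=14: x=[4.8000 11.0000 11.4000 20.7000 20.1000 10.9000 1.1000] k=[9 12 9 25 16 7 0]
t=15: x=[9.3000 11.4000 10.9000 22.5000 16.0000 7.2000 0.7000] k=[7 10 9 24 19 6 0]

[0.1207, 0.1724, 0.1552, 0.4138, 0.3276, 0.1034, 0.0000]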